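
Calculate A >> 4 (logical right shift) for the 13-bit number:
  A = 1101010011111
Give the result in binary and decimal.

Logical shift right by 4: drop the bottom 4 bit(s), prepend 4 zero(s) on the left.
  1101010011111  ->  keep [110101001], discard [1111], prepend 0000
= 0000110101001

Answer: 0000110101001 (425)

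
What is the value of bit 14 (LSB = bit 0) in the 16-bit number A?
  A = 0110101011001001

Bit 14 is the 15th from the right.
  0110101011001001
   ^
That bit is 1.

Answer: 1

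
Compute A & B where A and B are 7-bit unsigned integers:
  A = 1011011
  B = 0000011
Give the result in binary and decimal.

Apply & to each column (1 only where both bits are 1):
  1011011
& 0000011
---------
  0000011

Answer: 0000011 (3)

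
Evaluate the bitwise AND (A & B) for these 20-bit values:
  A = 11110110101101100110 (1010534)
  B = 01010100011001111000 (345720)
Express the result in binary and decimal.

Apply & to each column (1 only where both bits are 1):
  11110110101101100110
& 01010100011001111000
----------------------
  01010100001001100000

Answer: 01010100001001100000 (344672)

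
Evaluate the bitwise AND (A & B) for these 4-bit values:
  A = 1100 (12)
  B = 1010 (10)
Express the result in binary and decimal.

Apply & to each column (1 only where both bits are 1):
  1100
& 1010
------
  1000

Answer: 1000 (8)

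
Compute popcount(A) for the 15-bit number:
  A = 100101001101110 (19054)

100101001101110
1-bits at positions (from bit 0 = LSB): 1, 2, 3, 5, 6, 9, 11, 14
Count = 8

Answer: 8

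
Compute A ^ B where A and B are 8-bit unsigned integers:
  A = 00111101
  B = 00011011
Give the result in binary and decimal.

Apply ^ to each column (1 where bits differ):
  00111101
^ 00011011
----------
  00100110

Answer: 00100110 (38)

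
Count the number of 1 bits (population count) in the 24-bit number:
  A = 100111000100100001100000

100111000100100001100000
1-bits at positions (from bit 0 = LSB): 5, 6, 11, 14, 18, 19, 20, 23
Count = 8

Answer: 8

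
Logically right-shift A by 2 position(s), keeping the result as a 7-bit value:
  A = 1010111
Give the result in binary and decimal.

Logical shift right by 2: drop the bottom 2 bit(s), prepend 2 zero(s) on the left.
  1010111  ->  keep [10101], discard [11], prepend 00
= 0010101

Answer: 0010101 (21)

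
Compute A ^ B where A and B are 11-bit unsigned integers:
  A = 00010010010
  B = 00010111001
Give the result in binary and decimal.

Apply ^ to each column (1 where bits differ):
  00010010010
^ 00010111001
-------------
  00000101011

Answer: 00000101011 (43)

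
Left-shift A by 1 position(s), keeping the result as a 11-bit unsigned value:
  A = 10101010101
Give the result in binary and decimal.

Shift left by 1: drop the top 1 bit(s), append 1 zero(s) on the right.
  10101010101  ->  discard [1], keep [0101010101], append 0
= 01010101010

Answer: 01010101010 (682)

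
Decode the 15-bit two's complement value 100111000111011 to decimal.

MSB is 1, so the value is negative. Find the magnitude:
1. Invert bits:  011000111000100
2. Add 1:        011000111000101  = 12741
3. Apply sign:   -12741

Answer: -12741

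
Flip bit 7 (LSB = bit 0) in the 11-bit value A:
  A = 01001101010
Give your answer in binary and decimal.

Mask = 1 << 7 = 00010000000
Bit 7 of A is 0; XOR with the mask flips it to 1.
  01001101010
^ 00010000000
-------------
  01011101010

Answer: 01011101010 (746)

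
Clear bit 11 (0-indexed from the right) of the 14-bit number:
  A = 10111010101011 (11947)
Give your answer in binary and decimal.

Mask = ~(1 << 11) = 11011111111111
Bit 11 of A is 1, so AND-ing with the mask clears it to 0.
  10111010101011
& 11011111111111
----------------
  10011010101011

Answer: 10011010101011 (9899)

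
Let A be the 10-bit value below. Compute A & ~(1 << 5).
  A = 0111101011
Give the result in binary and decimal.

Mask = ~(1 << 5) = 1111011111
Bit 5 of A is 1, so AND-ing with the mask clears it to 0.
  0111101011
& 1111011111
------------
  0111001011

Answer: 0111001011 (459)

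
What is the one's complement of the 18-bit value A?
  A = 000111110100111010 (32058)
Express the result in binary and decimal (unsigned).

Flip each bit (0->1, 1->0):
  000111110100111010
  111000001011000101

Answer: 111000001011000101 (230085)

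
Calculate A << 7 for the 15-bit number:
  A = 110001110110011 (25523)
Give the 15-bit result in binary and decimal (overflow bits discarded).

Shift left by 7: drop the top 7 bit(s), append 7 zero(s) on the right.
  110001110110011  ->  discard [1100011], keep [10110011], append 0000000
= 101100110000000

Answer: 101100110000000 (22912)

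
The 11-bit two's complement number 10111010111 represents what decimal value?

MSB is 1, so the value is negative. Find the magnitude:
1. Invert bits:  01000101000
2. Add 1:        01000101001  = 553
3. Apply sign:   -553

Answer: -553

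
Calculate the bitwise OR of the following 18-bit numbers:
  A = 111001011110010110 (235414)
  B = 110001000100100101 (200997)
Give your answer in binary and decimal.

Apply | to each column (1 where either bit is 1):
  111001011110010110
| 110001000100100101
--------------------
  111001011110110111

Answer: 111001011110110111 (235447)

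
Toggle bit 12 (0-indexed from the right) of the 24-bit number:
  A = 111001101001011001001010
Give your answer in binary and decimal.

Mask = 1 << 12 = 000000000001000000000000
Bit 12 of A is 1; XOR with the mask flips it to 0.
  111001101001011001001010
^ 000000000001000000000000
--------------------------
  111001101000011001001010

Answer: 111001101000011001001010 (15107658)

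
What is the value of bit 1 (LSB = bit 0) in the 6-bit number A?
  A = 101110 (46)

Bit 1 is the 2nd from the right.
  101110
      ^
That bit is 1.

Answer: 1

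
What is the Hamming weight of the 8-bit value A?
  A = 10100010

10100010
1-bits at positions (from bit 0 = LSB): 1, 5, 7
Count = 3

Answer: 3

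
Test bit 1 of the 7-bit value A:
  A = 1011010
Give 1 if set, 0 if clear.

Bit 1 is the 2nd from the right.
  1011010
       ^
That bit is 1.

Answer: 1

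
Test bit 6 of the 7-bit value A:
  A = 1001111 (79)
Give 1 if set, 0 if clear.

Bit 6 is the 7th from the right.
  1001111
  ^
That bit is 1.

Answer: 1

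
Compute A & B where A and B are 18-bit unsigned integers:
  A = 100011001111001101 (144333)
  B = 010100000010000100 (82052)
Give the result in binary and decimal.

Apply & to each column (1 only where both bits are 1):
  100011001111001101
& 010100000010000100
--------------------
  000000000010000100

Answer: 000000000010000100 (132)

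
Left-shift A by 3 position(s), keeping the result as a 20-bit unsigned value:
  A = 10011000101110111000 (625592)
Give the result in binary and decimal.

Shift left by 3: drop the top 3 bit(s), append 3 zero(s) on the right.
  10011000101110111000  ->  discard [100], keep [11000101110111000], append 000
= 11000101110111000000

Answer: 11000101110111000000 (810432)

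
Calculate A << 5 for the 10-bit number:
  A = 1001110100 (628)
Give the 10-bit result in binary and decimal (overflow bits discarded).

Shift left by 5: drop the top 5 bit(s), append 5 zero(s) on the right.
  1001110100  ->  discard [10011], keep [10100], append 00000
= 1010000000

Answer: 1010000000 (640)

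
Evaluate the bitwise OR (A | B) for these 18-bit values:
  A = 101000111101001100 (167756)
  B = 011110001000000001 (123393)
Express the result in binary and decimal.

Apply | to each column (1 where either bit is 1):
  101000111101001100
| 011110001000000001
--------------------
  111110111101001101

Answer: 111110111101001101 (257869)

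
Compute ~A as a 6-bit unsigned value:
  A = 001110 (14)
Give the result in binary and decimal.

Flip each bit (0->1, 1->0):
  001110
  110001

Answer: 110001 (49)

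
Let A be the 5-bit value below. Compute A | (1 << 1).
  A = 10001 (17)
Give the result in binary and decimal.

Mask = 1 << 1 = 00010
Bit 1 of A is 0, so OR-ing with the mask flips it to 1.
  10001
| 00010
-------
  10011

Answer: 10011 (19)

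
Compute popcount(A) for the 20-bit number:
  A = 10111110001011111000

10111110001011111000
1-bits at positions (from bit 0 = LSB): 3, 4, 5, 6, 7, 9, 13, 14, 15, 16, 17, 19
Count = 12

Answer: 12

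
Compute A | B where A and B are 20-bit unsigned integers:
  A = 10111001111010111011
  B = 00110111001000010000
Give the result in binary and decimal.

Apply | to each column (1 where either bit is 1):
  10111001111010111011
| 00110111001000010000
----------------------
  10111111111010111011

Answer: 10111111111010111011 (786107)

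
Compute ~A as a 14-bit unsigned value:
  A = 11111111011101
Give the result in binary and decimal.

Flip each bit (0->1, 1->0):
  11111111011101
  00000000100010

Answer: 00000000100010 (34)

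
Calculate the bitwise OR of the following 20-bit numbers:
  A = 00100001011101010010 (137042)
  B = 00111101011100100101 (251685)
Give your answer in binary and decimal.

Apply | to each column (1 where either bit is 1):
  00100001011101010010
| 00111101011100100101
----------------------
  00111101011101110111

Answer: 00111101011101110111 (251767)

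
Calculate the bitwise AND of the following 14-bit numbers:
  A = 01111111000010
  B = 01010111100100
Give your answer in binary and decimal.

Apply & to each column (1 only where both bits are 1):
  01111111000010
& 01010111100100
----------------
  01010111000000

Answer: 01010111000000 (5568)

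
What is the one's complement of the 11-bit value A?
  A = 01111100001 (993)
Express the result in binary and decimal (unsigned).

Flip each bit (0->1, 1->0):
  01111100001
  10000011110

Answer: 10000011110 (1054)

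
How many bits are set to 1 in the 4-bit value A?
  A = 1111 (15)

1111
1-bits at positions (from bit 0 = LSB): 0, 1, 2, 3
Count = 4

Answer: 4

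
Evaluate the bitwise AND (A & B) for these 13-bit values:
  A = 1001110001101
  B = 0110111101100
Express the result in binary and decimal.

Apply & to each column (1 only where both bits are 1):
  1001110001101
& 0110111101100
---------------
  0000110001100

Answer: 0000110001100 (396)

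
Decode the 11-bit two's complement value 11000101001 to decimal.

MSB is 1, so the value is negative. Find the magnitude:
1. Invert bits:  00111010110
2. Add 1:        00111010111  = 471
3. Apply sign:   -471

Answer: -471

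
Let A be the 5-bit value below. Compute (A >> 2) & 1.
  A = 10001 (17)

Bit 2 is the 3rd from the right.
  10001
    ^
That bit is 0.

Answer: 0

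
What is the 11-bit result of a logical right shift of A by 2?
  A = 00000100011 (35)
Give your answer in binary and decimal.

Logical shift right by 2: drop the bottom 2 bit(s), prepend 2 zero(s) on the left.
  00000100011  ->  keep [000001000], discard [11], prepend 00
= 00000001000

Answer: 00000001000 (8)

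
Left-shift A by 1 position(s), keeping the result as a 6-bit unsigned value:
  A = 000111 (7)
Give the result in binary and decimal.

Shift left by 1: drop the top 1 bit(s), append 1 zero(s) on the right.
  000111  ->  discard [0], keep [00111], append 0
= 001110

Answer: 001110 (14)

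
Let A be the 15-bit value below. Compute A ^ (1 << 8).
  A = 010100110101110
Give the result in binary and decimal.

Mask = 1 << 8 = 000000100000000
Bit 8 of A is 1; XOR with the mask flips it to 0.
  010100110101110
^ 000000100000000
-----------------
  010100010101110

Answer: 010100010101110 (10414)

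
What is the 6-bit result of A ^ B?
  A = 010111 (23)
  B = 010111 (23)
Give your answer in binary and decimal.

Apply ^ to each column (1 where bits differ):
  010111
^ 010111
--------
  000000

Answer: 000000 (0)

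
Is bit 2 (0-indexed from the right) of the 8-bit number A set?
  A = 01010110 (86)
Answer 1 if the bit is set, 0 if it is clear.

Bit 2 is the 3rd from the right.
  01010110
       ^
That bit is 1.

Answer: 1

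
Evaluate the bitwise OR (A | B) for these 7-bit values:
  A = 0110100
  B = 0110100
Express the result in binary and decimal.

Apply | to each column (1 where either bit is 1):
  0110100
| 0110100
---------
  0110100

Answer: 0110100 (52)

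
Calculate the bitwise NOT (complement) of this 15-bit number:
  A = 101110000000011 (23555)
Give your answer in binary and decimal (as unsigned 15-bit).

Flip each bit (0->1, 1->0):
  101110000000011
  010001111111100

Answer: 010001111111100 (9212)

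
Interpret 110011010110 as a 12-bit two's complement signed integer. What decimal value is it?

MSB is 1, so the value is negative. Find the magnitude:
1. Invert bits:  001100101001
2. Add 1:        001100101010  = 810
3. Apply sign:   -810

Answer: -810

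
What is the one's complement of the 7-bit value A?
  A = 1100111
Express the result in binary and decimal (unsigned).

Flip each bit (0->1, 1->0):
  1100111
  0011000

Answer: 0011000 (24)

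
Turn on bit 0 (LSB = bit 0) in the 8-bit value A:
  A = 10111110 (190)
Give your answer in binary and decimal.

Mask = 1 << 0 = 00000001
Bit 0 of A is 0, so OR-ing with the mask flips it to 1.
  10111110
| 00000001
----------
  10111111

Answer: 10111111 (191)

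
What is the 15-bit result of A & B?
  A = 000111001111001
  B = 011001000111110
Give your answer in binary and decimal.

Apply & to each column (1 only where both bits are 1):
  000111001111001
& 011001000111110
-----------------
  000001000111000

Answer: 000001000111000 (568)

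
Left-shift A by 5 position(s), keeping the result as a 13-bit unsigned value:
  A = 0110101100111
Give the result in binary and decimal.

Shift left by 5: drop the top 5 bit(s), append 5 zero(s) on the right.
  0110101100111  ->  discard [01101], keep [01100111], append 00000
= 0110011100000

Answer: 0110011100000 (3296)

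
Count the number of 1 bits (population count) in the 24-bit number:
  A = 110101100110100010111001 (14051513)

110101100110100010111001
1-bits at positions (from bit 0 = LSB): 0, 3, 4, 5, 7, 11, 13, 14, 17, 18, 20, 22, 23
Count = 13

Answer: 13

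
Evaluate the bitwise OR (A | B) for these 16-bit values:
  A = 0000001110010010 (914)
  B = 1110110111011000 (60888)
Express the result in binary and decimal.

Apply | to each column (1 where either bit is 1):
  0000001110010010
| 1110110111011000
------------------
  1110111111011010

Answer: 1110111111011010 (61402)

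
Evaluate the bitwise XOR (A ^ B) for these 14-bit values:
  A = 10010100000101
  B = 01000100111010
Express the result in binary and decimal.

Apply ^ to each column (1 where bits differ):
  10010100000101
^ 01000100111010
----------------
  11010000111111

Answer: 11010000111111 (13375)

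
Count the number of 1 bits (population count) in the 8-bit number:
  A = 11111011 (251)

11111011
1-bits at positions (from bit 0 = LSB): 0, 1, 3, 4, 5, 6, 7
Count = 7

Answer: 7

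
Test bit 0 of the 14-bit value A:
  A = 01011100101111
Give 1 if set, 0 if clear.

Bit 0 is the 1st from the right.
  01011100101111
               ^
That bit is 1.

Answer: 1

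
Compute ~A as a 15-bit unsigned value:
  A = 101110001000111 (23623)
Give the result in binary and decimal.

Flip each bit (0->1, 1->0):
  101110001000111
  010001110111000

Answer: 010001110111000 (9144)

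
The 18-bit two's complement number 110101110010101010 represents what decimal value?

MSB is 1, so the value is negative. Find the magnitude:
1. Invert bits:  001010001101010101
2. Add 1:        001010001101010110  = 41814
3. Apply sign:   -41814

Answer: -41814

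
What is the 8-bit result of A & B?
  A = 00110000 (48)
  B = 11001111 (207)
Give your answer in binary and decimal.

Apply & to each column (1 only where both bits are 1):
  00110000
& 11001111
----------
  00000000

Answer: 00000000 (0)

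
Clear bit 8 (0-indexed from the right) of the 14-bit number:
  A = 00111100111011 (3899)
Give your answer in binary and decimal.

Mask = ~(1 << 8) = 11111011111111
Bit 8 of A is 1, so AND-ing with the mask clears it to 0.
  00111100111011
& 11111011111111
----------------
  00111000111011

Answer: 00111000111011 (3643)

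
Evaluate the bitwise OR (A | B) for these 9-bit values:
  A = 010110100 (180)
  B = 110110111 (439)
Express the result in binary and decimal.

Apply | to each column (1 where either bit is 1):
  010110100
| 110110111
-----------
  110110111

Answer: 110110111 (439)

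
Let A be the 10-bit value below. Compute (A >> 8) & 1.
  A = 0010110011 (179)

Bit 8 is the 9th from the right.
  0010110011
   ^
That bit is 0.

Answer: 0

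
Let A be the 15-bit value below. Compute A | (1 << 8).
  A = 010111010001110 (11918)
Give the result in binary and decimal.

Mask = 1 << 8 = 000000100000000
Bit 8 of A is 0, so OR-ing with the mask flips it to 1.
  010111010001110
| 000000100000000
-----------------
  010111110001110

Answer: 010111110001110 (12174)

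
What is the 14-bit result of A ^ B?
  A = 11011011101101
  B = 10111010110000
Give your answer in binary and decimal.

Apply ^ to each column (1 where bits differ):
  11011011101101
^ 10111010110000
----------------
  01100001011101

Answer: 01100001011101 (6237)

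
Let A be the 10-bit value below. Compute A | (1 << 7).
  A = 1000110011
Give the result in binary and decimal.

Mask = 1 << 7 = 0010000000
Bit 7 of A is 0, so OR-ing with the mask flips it to 1.
  1000110011
| 0010000000
------------
  1010110011

Answer: 1010110011 (691)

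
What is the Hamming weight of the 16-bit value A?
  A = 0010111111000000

0010111111000000
1-bits at positions (from bit 0 = LSB): 6, 7, 8, 9, 10, 11, 13
Count = 7

Answer: 7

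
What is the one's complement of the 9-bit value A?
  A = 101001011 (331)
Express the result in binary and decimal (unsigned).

Flip each bit (0->1, 1->0):
  101001011
  010110100

Answer: 010110100 (180)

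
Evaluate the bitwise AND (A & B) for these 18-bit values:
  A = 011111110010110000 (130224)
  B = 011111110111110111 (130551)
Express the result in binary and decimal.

Apply & to each column (1 only where both bits are 1):
  011111110010110000
& 011111110111110111
--------------------
  011111110010110000

Answer: 011111110010110000 (130224)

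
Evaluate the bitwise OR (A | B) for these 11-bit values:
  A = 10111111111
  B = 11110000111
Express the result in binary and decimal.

Apply | to each column (1 where either bit is 1):
  10111111111
| 11110000111
-------------
  11111111111

Answer: 11111111111 (2047)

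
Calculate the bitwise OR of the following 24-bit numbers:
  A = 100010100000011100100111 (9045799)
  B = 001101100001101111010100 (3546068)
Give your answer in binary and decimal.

Apply | to each column (1 where either bit is 1):
  100010100000011100100111
| 001101100001101111010100
--------------------------
  101111100001111111110111

Answer: 101111100001111111110111 (12460023)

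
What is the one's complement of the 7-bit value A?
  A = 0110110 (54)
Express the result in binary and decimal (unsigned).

Flip each bit (0->1, 1->0):
  0110110
  1001001

Answer: 1001001 (73)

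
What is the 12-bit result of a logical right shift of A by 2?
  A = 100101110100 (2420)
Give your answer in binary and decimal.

Logical shift right by 2: drop the bottom 2 bit(s), prepend 2 zero(s) on the left.
  100101110100  ->  keep [1001011101], discard [00], prepend 00
= 001001011101

Answer: 001001011101 (605)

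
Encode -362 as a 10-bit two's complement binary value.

1. Binary of +362:  0101101010
2. Invert bits:     1010010101
3. Add 1:           1010010110

Answer: 1010010110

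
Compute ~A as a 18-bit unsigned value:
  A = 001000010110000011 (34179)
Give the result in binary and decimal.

Flip each bit (0->1, 1->0):
  001000010110000011
  110111101001111100

Answer: 110111101001111100 (227964)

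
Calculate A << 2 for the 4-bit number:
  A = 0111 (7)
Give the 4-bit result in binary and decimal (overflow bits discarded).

Shift left by 2: drop the top 2 bit(s), append 2 zero(s) on the right.
  0111  ->  discard [01], keep [11], append 00
= 1100

Answer: 1100 (12)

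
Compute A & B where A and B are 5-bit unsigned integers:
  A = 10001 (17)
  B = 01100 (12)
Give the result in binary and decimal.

Apply & to each column (1 only where both bits are 1):
  10001
& 01100
-------
  00000

Answer: 00000 (0)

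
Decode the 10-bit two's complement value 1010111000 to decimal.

MSB is 1, so the value is negative. Find the magnitude:
1. Invert bits:  0101000111
2. Add 1:        0101001000  = 328
3. Apply sign:   -328

Answer: -328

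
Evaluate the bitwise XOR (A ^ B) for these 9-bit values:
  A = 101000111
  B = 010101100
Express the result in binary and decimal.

Apply ^ to each column (1 where bits differ):
  101000111
^ 010101100
-----------
  111101011

Answer: 111101011 (491)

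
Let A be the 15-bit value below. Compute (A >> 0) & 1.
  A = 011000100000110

Bit 0 is the 1st from the right.
  011000100000110
                ^
That bit is 0.

Answer: 0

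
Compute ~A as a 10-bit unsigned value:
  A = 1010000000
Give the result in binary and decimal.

Flip each bit (0->1, 1->0):
  1010000000
  0101111111

Answer: 0101111111 (383)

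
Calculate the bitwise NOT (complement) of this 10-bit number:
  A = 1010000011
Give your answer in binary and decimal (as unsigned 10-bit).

Flip each bit (0->1, 1->0):
  1010000011
  0101111100

Answer: 0101111100 (380)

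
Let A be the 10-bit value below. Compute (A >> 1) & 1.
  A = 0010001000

Bit 1 is the 2nd from the right.
  0010001000
          ^
That bit is 0.

Answer: 0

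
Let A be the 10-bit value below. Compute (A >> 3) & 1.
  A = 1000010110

Bit 3 is the 4th from the right.
  1000010110
        ^
That bit is 0.

Answer: 0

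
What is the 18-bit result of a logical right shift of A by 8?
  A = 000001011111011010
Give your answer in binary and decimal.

Logical shift right by 8: drop the bottom 8 bit(s), prepend 8 zero(s) on the left.
  000001011111011010  ->  keep [0000010111], discard [11011010], prepend 00000000
= 000000000000010111

Answer: 000000000000010111 (23)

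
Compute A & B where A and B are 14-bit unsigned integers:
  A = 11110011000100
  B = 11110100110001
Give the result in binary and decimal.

Apply & to each column (1 only where both bits are 1):
  11110011000100
& 11110100110001
----------------
  11110000000000

Answer: 11110000000000 (15360)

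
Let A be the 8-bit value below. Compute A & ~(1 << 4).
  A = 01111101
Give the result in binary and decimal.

Mask = ~(1 << 4) = 11101111
Bit 4 of A is 1, so AND-ing with the mask clears it to 0.
  01111101
& 11101111
----------
  01101101

Answer: 01101101 (109)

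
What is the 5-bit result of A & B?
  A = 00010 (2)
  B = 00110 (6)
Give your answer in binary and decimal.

Apply & to each column (1 only where both bits are 1):
  00010
& 00110
-------
  00010

Answer: 00010 (2)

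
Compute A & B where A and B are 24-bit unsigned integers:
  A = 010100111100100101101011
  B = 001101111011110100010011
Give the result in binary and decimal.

Apply & to each column (1 only where both bits are 1):
  010100111100100101101011
& 001101111011110100010011
--------------------------
  000100111000100100000011

Answer: 000100111000100100000011 (1280259)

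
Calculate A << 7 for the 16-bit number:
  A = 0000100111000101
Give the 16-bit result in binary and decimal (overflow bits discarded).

Shift left by 7: drop the top 7 bit(s), append 7 zero(s) on the right.
  0000100111000101  ->  discard [0000100], keep [111000101], append 0000000
= 1110001010000000

Answer: 1110001010000000 (57984)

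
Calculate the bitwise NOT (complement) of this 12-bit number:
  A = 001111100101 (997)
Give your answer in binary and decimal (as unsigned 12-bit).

Flip each bit (0->1, 1->0):
  001111100101
  110000011010

Answer: 110000011010 (3098)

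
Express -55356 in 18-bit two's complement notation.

1. Binary of +55356:  001101100000111100
2. Invert bits:     110010011111000011
3. Add 1:           110010011111000100

Answer: 110010011111000100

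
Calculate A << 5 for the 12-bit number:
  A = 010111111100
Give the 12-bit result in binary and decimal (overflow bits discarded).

Shift left by 5: drop the top 5 bit(s), append 5 zero(s) on the right.
  010111111100  ->  discard [01011], keep [1111100], append 00000
= 111110000000

Answer: 111110000000 (3968)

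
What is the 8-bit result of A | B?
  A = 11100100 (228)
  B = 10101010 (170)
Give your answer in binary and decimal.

Apply | to each column (1 where either bit is 1):
  11100100
| 10101010
----------
  11101110

Answer: 11101110 (238)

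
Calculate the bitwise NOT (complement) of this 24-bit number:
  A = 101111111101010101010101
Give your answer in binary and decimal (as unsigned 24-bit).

Flip each bit (0->1, 1->0):
  101111111101010101010101
  010000000010101010101010

Answer: 010000000010101010101010 (4205226)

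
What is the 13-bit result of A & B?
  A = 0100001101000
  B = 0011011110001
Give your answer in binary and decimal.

Apply & to each column (1 only where both bits are 1):
  0100001101000
& 0011011110001
---------------
  0000001100000

Answer: 0000001100000 (96)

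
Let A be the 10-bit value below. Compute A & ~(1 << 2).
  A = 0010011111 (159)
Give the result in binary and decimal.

Mask = ~(1 << 2) = 1111111011
Bit 2 of A is 1, so AND-ing with the mask clears it to 0.
  0010011111
& 1111111011
------------
  0010011011

Answer: 0010011011 (155)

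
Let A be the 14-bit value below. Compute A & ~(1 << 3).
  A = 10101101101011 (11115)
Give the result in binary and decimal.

Mask = ~(1 << 3) = 11111111110111
Bit 3 of A is 1, so AND-ing with the mask clears it to 0.
  10101101101011
& 11111111110111
----------------
  10101101100011

Answer: 10101101100011 (11107)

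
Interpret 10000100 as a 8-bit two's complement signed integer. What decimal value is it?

MSB is 1, so the value is negative. Find the magnitude:
1. Invert bits:  01111011
2. Add 1:        01111100  = 124
3. Apply sign:   -124

Answer: -124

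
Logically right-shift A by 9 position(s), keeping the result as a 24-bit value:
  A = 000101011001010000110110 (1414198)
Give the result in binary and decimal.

Logical shift right by 9: drop the bottom 9 bit(s), prepend 9 zero(s) on the left.
  000101011001010000110110  ->  keep [000101011001010], discard [000110110], prepend 000000000
= 000000000000101011001010

Answer: 000000000000101011001010 (2762)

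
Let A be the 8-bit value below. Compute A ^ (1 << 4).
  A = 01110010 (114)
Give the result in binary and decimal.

Mask = 1 << 4 = 00010000
Bit 4 of A is 1; XOR with the mask flips it to 0.
  01110010
^ 00010000
----------
  01100010

Answer: 01100010 (98)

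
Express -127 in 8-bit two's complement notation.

1. Binary of +127:  01111111
2. Invert bits:     10000000
3. Add 1:           10000001

Answer: 10000001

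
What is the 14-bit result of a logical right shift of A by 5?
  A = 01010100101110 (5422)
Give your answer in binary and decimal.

Logical shift right by 5: drop the bottom 5 bit(s), prepend 5 zero(s) on the left.
  01010100101110  ->  keep [010101001], discard [01110], prepend 00000
= 00000010101001

Answer: 00000010101001 (169)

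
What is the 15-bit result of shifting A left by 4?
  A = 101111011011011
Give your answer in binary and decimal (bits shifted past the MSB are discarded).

Shift left by 4: drop the top 4 bit(s), append 4 zero(s) on the right.
  101111011011011  ->  discard [1011], keep [11011011011], append 0000
= 110110110110000

Answer: 110110110110000 (28080)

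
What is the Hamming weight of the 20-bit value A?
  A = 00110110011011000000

00110110011011000000
1-bits at positions (from bit 0 = LSB): 6, 7, 9, 10, 13, 14, 16, 17
Count = 8

Answer: 8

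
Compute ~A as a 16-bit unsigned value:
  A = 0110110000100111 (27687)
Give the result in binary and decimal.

Flip each bit (0->1, 1->0):
  0110110000100111
  1001001111011000

Answer: 1001001111011000 (37848)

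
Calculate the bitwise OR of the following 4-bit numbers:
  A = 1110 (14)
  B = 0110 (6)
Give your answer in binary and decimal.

Apply | to each column (1 where either bit is 1):
  1110
| 0110
------
  1110

Answer: 1110 (14)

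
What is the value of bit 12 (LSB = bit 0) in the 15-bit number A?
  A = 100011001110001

Bit 12 is the 13th from the right.
  100011001110001
    ^
That bit is 0.

Answer: 0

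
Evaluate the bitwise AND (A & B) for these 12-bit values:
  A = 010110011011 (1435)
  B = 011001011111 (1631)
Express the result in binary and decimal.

Apply & to each column (1 only where both bits are 1):
  010110011011
& 011001011111
--------------
  010000011011

Answer: 010000011011 (1051)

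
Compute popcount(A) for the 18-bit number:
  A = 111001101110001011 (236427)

111001101110001011
1-bits at positions (from bit 0 = LSB): 0, 1, 3, 7, 8, 9, 11, 12, 15, 16, 17
Count = 11

Answer: 11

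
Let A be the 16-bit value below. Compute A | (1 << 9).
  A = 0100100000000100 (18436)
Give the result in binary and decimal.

Mask = 1 << 9 = 0000001000000000
Bit 9 of A is 0, so OR-ing with the mask flips it to 1.
  0100100000000100
| 0000001000000000
------------------
  0100101000000100

Answer: 0100101000000100 (18948)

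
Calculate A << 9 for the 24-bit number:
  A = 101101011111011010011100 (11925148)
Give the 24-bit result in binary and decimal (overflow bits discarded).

Shift left by 9: drop the top 9 bit(s), append 9 zero(s) on the right.
  101101011111011010011100  ->  discard [101101011], keep [111011010011100], append 000000000
= 111011010011100000000000

Answer: 111011010011100000000000 (15546368)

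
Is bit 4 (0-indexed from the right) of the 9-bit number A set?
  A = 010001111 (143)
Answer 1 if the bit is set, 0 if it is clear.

Bit 4 is the 5th from the right.
  010001111
      ^
That bit is 0.

Answer: 0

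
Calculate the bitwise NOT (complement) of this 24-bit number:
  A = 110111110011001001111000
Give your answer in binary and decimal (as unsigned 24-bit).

Flip each bit (0->1, 1->0):
  110111110011001001111000
  001000001100110110000111

Answer: 001000001100110110000111 (2149767)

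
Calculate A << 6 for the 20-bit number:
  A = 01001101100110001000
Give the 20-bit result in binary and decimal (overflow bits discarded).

Shift left by 6: drop the top 6 bit(s), append 6 zero(s) on the right.
  01001101100110001000  ->  discard [010011], keep [01100110001000], append 000000
= 01100110001000000000

Answer: 01100110001000000000 (418304)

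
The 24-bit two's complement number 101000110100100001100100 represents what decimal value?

MSB is 1, so the value is negative. Find the magnitude:
1. Invert bits:  010111001011011110011011
2. Add 1:        010111001011011110011100  = 6076316
3. Apply sign:   -6076316

Answer: -6076316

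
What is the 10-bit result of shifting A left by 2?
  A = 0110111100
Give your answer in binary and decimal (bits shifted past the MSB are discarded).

Shift left by 2: drop the top 2 bit(s), append 2 zero(s) on the right.
  0110111100  ->  discard [01], keep [10111100], append 00
= 1011110000

Answer: 1011110000 (752)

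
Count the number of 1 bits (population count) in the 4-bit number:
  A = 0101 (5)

0101
1-bits at positions (from bit 0 = LSB): 0, 2
Count = 2

Answer: 2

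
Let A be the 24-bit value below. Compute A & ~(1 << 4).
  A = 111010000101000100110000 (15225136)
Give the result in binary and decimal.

Mask = ~(1 << 4) = 111111111111111111101111
Bit 4 of A is 1, so AND-ing with the mask clears it to 0.
  111010000101000100110000
& 111111111111111111101111
--------------------------
  111010000101000100100000

Answer: 111010000101000100100000 (15225120)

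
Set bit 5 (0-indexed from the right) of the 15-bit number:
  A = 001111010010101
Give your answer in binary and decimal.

Mask = 1 << 5 = 000000000100000
Bit 5 of A is 0, so OR-ing with the mask flips it to 1.
  001111010010101
| 000000000100000
-----------------
  001111010110101

Answer: 001111010110101 (7861)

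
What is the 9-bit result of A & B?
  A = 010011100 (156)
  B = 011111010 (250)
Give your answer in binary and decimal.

Apply & to each column (1 only where both bits are 1):
  010011100
& 011111010
-----------
  010011000

Answer: 010011000 (152)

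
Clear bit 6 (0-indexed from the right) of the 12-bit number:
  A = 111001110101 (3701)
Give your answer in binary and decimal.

Mask = ~(1 << 6) = 111110111111
Bit 6 of A is 1, so AND-ing with the mask clears it to 0.
  111001110101
& 111110111111
--------------
  111000110101

Answer: 111000110101 (3637)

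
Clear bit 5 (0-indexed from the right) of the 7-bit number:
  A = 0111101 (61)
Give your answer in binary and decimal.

Mask = ~(1 << 5) = 1011111
Bit 5 of A is 1, so AND-ing with the mask clears it to 0.
  0111101
& 1011111
---------
  0011101

Answer: 0011101 (29)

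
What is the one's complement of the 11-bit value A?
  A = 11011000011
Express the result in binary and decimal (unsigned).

Flip each bit (0->1, 1->0):
  11011000011
  00100111100

Answer: 00100111100 (316)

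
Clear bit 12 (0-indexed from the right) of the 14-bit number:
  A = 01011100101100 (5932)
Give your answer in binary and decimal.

Mask = ~(1 << 12) = 10111111111111
Bit 12 of A is 1, so AND-ing with the mask clears it to 0.
  01011100101100
& 10111111111111
----------------
  00011100101100

Answer: 00011100101100 (1836)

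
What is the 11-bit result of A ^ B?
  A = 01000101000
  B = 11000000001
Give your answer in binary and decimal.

Apply ^ to each column (1 where bits differ):
  01000101000
^ 11000000001
-------------
  10000101001

Answer: 10000101001 (1065)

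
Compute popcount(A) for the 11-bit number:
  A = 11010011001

11010011001
1-bits at positions (from bit 0 = LSB): 0, 3, 4, 7, 9, 10
Count = 6

Answer: 6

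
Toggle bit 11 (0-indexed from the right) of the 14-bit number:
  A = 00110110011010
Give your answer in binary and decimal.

Mask = 1 << 11 = 00100000000000
Bit 11 of A is 1; XOR with the mask flips it to 0.
  00110110011010
^ 00100000000000
----------------
  00010110011010

Answer: 00010110011010 (1434)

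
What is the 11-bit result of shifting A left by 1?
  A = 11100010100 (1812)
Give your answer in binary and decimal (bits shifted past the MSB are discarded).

Shift left by 1: drop the top 1 bit(s), append 1 zero(s) on the right.
  11100010100  ->  discard [1], keep [1100010100], append 0
= 11000101000

Answer: 11000101000 (1576)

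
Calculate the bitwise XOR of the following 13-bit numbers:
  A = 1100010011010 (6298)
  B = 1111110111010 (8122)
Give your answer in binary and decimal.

Apply ^ to each column (1 where bits differ):
  1100010011010
^ 1111110111010
---------------
  0011100100000

Answer: 0011100100000 (1824)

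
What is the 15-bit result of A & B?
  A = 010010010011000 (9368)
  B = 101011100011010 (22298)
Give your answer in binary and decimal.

Apply & to each column (1 only where both bits are 1):
  010010010011000
& 101011100011010
-----------------
  000010000011000

Answer: 000010000011000 (1048)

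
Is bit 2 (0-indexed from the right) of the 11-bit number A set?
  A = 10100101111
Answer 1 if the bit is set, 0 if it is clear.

Bit 2 is the 3rd from the right.
  10100101111
          ^
That bit is 1.

Answer: 1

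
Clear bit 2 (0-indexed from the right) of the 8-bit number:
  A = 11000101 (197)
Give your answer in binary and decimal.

Mask = ~(1 << 2) = 11111011
Bit 2 of A is 1, so AND-ing with the mask clears it to 0.
  11000101
& 11111011
----------
  11000001

Answer: 11000001 (193)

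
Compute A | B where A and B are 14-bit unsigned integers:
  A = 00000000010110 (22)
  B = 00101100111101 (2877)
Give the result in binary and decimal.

Apply | to each column (1 where either bit is 1):
  00000000010110
| 00101100111101
----------------
  00101100111111

Answer: 00101100111111 (2879)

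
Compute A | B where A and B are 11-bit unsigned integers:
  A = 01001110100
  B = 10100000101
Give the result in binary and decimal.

Apply | to each column (1 where either bit is 1):
  01001110100
| 10100000101
-------------
  11101110101

Answer: 11101110101 (1909)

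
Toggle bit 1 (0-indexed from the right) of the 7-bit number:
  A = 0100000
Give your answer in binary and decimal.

Mask = 1 << 1 = 0000010
Bit 1 of A is 0; XOR with the mask flips it to 1.
  0100000
^ 0000010
---------
  0100010

Answer: 0100010 (34)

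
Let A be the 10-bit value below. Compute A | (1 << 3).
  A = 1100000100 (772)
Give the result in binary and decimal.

Mask = 1 << 3 = 0000001000
Bit 3 of A is 0, so OR-ing with the mask flips it to 1.
  1100000100
| 0000001000
------------
  1100001100

Answer: 1100001100 (780)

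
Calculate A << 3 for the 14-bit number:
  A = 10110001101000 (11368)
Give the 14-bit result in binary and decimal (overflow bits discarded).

Shift left by 3: drop the top 3 bit(s), append 3 zero(s) on the right.
  10110001101000  ->  discard [101], keep [10001101000], append 000
= 10001101000000

Answer: 10001101000000 (9024)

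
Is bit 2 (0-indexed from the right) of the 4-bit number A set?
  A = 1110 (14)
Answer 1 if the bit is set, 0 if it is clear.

Bit 2 is the 3rd from the right.
  1110
   ^
That bit is 1.

Answer: 1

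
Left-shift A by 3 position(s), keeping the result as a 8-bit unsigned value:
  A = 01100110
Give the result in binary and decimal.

Shift left by 3: drop the top 3 bit(s), append 3 zero(s) on the right.
  01100110  ->  discard [011], keep [00110], append 000
= 00110000

Answer: 00110000 (48)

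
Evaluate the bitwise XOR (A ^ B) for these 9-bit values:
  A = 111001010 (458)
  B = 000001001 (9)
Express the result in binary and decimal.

Apply ^ to each column (1 where bits differ):
  111001010
^ 000001001
-----------
  111000011

Answer: 111000011 (451)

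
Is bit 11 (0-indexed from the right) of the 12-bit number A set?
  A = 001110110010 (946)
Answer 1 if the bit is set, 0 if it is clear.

Bit 11 is the 12th from the right.
  001110110010
  ^
That bit is 0.

Answer: 0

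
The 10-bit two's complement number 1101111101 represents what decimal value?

MSB is 1, so the value is negative. Find the magnitude:
1. Invert bits:  0010000010
2. Add 1:        0010000011  = 131
3. Apply sign:   -131

Answer: -131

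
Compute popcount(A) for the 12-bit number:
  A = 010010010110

010010010110
1-bits at positions (from bit 0 = LSB): 1, 2, 4, 7, 10
Count = 5

Answer: 5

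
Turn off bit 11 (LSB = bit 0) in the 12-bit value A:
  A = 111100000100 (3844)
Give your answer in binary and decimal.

Mask = ~(1 << 11) = 011111111111
Bit 11 of A is 1, so AND-ing with the mask clears it to 0.
  111100000100
& 011111111111
--------------
  011100000100

Answer: 011100000100 (1796)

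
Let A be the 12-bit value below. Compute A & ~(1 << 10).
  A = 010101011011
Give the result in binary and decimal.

Mask = ~(1 << 10) = 101111111111
Bit 10 of A is 1, so AND-ing with the mask clears it to 0.
  010101011011
& 101111111111
--------------
  000101011011

Answer: 000101011011 (347)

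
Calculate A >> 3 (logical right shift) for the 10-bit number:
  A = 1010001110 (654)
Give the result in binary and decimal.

Logical shift right by 3: drop the bottom 3 bit(s), prepend 3 zero(s) on the left.
  1010001110  ->  keep [1010001], discard [110], prepend 000
= 0001010001

Answer: 0001010001 (81)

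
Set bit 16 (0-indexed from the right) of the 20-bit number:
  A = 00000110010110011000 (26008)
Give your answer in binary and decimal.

Mask = 1 << 16 = 00010000000000000000
Bit 16 of A is 0, so OR-ing with the mask flips it to 1.
  00000110010110011000
| 00010000000000000000
----------------------
  00010110010110011000

Answer: 00010110010110011000 (91544)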